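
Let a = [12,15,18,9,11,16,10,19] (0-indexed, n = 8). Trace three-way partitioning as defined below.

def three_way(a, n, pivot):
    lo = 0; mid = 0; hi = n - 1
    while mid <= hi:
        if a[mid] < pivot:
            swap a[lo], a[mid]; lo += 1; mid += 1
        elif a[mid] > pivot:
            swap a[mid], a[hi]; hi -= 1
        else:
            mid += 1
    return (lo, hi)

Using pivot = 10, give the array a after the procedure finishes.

[9,10,18,11,16,15,19,12]

lo=0 mid=0 hi=7
12>10: swap(0,7), hi=6 ⇒ [19,15,18,9,11,16,10,12]
19>10: swap(0,6), hi=5 ⇒ [10,15,18,9,11,16,19,12]
10=10: mid=1
15>10: swap(1,5), hi=4 ⇒ [10,16,18,9,11,15,19,12]
16>10: swap(1,4), hi=3 ⇒ [10,11,18,9,16,15,19,12]
11>10: swap(1,3), hi=2 ⇒ [10,9,18,11,16,15,19,12]
9<10: swap(0,1), lo=1 mid=2 ⇒ [9,10,18,11,16,15,19,12]
18>10: swap(2,2), hi=1 ⇒ [9,10,18,11,16,15,19,12]
done. lo=1 hi=1; a=[9,10,18,11,16,15,19,12]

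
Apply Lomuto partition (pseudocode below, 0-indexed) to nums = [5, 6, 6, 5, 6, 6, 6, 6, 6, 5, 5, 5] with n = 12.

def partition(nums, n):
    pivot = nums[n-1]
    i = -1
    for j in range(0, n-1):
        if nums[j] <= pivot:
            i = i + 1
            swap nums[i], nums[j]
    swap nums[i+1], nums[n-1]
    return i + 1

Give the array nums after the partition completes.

pivot=5, i=-1
j=0: 5≤5, i=0, swap(0,0) ⇒ [5, 6, 6, 5, 6, 6, 6, 6, 6, 5, 5, 5]
j=1: 6>5, skip
j=2: 6>5, skip
j=3: 5≤5, i=1, swap(1,3) ⇒ [5, 5, 6, 6, 6, 6, 6, 6, 6, 5, 5, 5]
j=4: 6>5, skip
j=5: 6>5, skip
j=6: 6>5, skip
j=7: 6>5, skip
j=8: 6>5, skip
j=9: 5≤5, i=2, swap(2,9) ⇒ [5, 5, 5, 6, 6, 6, 6, 6, 6, 6, 5, 5]
j=10: 5≤5, i=3, swap(3,10) ⇒ [5, 5, 5, 5, 6, 6, 6, 6, 6, 6, 6, 5]
swap(4,11) ⇒ [5, 5, 5, 5, 5, 6, 6, 6, 6, 6, 6, 6]; return 4

[5, 5, 5, 5, 5, 6, 6, 6, 6, 6, 6, 6]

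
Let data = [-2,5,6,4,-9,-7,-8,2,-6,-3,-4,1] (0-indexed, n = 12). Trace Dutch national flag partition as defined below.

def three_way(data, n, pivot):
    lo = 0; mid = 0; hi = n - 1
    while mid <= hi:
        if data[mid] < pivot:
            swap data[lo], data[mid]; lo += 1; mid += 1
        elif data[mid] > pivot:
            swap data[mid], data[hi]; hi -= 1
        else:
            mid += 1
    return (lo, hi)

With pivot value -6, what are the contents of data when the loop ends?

[-8,-7,-9,-6,4,6,2,5,-3,-4,1,-2]

lo=0 mid=0 hi=11
-2>-6: swap(0,11), hi=10 ⇒ [1,5,6,4,-9,-7,-8,2,-6,-3,-4,-2]
1>-6: swap(0,10), hi=9 ⇒ [-4,5,6,4,-9,-7,-8,2,-6,-3,1,-2]
-4>-6: swap(0,9), hi=8 ⇒ [-3,5,6,4,-9,-7,-8,2,-6,-4,1,-2]
-3>-6: swap(0,8), hi=7 ⇒ [-6,5,6,4,-9,-7,-8,2,-3,-4,1,-2]
-6=-6: mid=1
5>-6: swap(1,7), hi=6 ⇒ [-6,2,6,4,-9,-7,-8,5,-3,-4,1,-2]
2>-6: swap(1,6), hi=5 ⇒ [-6,-8,6,4,-9,-7,2,5,-3,-4,1,-2]
-8<-6: swap(0,1), lo=1 mid=2 ⇒ [-8,-6,6,4,-9,-7,2,5,-3,-4,1,-2]
6>-6: swap(2,5), hi=4 ⇒ [-8,-6,-7,4,-9,6,2,5,-3,-4,1,-2]
-7<-6: swap(1,2), lo=2 mid=3 ⇒ [-8,-7,-6,4,-9,6,2,5,-3,-4,1,-2]
4>-6: swap(3,4), hi=3 ⇒ [-8,-7,-6,-9,4,6,2,5,-3,-4,1,-2]
-9<-6: swap(2,3), lo=3 mid=4 ⇒ [-8,-7,-9,-6,4,6,2,5,-3,-4,1,-2]
done. lo=3 hi=3; data=[-8,-7,-9,-6,4,6,2,5,-3,-4,1,-2]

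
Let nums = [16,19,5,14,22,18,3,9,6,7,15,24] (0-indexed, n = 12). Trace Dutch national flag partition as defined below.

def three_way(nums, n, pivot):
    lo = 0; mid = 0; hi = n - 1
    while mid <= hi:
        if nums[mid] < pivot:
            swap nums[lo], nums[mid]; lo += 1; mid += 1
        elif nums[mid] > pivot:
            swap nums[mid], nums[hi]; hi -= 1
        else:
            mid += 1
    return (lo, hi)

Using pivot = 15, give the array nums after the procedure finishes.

[7,5,14,6,9,3,15,18,22,19,24,16]

pivot = 15; lo=0, mid=0, hi=11
nums[mid]=16>15: swap nums[0],nums[11]; hi=10 → [24,19,5,14,22,18,3,9,6,7,15,16]
nums[mid]=24>15: swap nums[0],nums[10]; hi=9 → [15,19,5,14,22,18,3,9,6,7,24,16]
nums[mid]=15=15: mid=1
nums[mid]=19>15: swap nums[1],nums[9]; hi=8 → [15,7,5,14,22,18,3,9,6,19,24,16]
nums[mid]=7<15: swap nums[0],nums[1]; lo=1,mid=2 → [7,15,5,14,22,18,3,9,6,19,24,16]
nums[mid]=5<15: swap nums[1],nums[2]; lo=2,mid=3 → [7,5,15,14,22,18,3,9,6,19,24,16]
nums[mid]=14<15: swap nums[2],nums[3]; lo=3,mid=4 → [7,5,14,15,22,18,3,9,6,19,24,16]
nums[mid]=22>15: swap nums[4],nums[8]; hi=7 → [7,5,14,15,6,18,3,9,22,19,24,16]
nums[mid]=6<15: swap nums[3],nums[4]; lo=4,mid=5 → [7,5,14,6,15,18,3,9,22,19,24,16]
nums[mid]=18>15: swap nums[5],nums[7]; hi=6 → [7,5,14,6,15,9,3,18,22,19,24,16]
nums[mid]=9<15: swap nums[4],nums[5]; lo=5,mid=6 → [7,5,14,6,9,15,3,18,22,19,24,16]
nums[mid]=3<15: swap nums[5],nums[6]; lo=6,mid=7 → [7,5,14,6,9,3,15,18,22,19,24,16]
end: lo=6, hi=6; nums = [7,5,14,6,9,3,15,18,22,19,24,16]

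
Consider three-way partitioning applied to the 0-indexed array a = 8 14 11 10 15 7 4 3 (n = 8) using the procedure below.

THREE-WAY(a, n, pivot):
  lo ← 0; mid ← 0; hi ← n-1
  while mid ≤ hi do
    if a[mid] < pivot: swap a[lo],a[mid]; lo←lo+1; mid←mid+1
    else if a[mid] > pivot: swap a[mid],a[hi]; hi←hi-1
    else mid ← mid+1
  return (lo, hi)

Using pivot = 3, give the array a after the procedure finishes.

3 11 10 15 7 4 14 8

lo=0 mid=0 hi=7
8>3: swap(0,7), hi=6 ⇒ 3 14 11 10 15 7 4 8
3=3: mid=1
14>3: swap(1,6), hi=5 ⇒ 3 4 11 10 15 7 14 8
4>3: swap(1,5), hi=4 ⇒ 3 7 11 10 15 4 14 8
7>3: swap(1,4), hi=3 ⇒ 3 15 11 10 7 4 14 8
15>3: swap(1,3), hi=2 ⇒ 3 10 11 15 7 4 14 8
10>3: swap(1,2), hi=1 ⇒ 3 11 10 15 7 4 14 8
11>3: swap(1,1), hi=0 ⇒ 3 11 10 15 7 4 14 8
done. lo=0 hi=0; a=3 11 10 15 7 4 14 8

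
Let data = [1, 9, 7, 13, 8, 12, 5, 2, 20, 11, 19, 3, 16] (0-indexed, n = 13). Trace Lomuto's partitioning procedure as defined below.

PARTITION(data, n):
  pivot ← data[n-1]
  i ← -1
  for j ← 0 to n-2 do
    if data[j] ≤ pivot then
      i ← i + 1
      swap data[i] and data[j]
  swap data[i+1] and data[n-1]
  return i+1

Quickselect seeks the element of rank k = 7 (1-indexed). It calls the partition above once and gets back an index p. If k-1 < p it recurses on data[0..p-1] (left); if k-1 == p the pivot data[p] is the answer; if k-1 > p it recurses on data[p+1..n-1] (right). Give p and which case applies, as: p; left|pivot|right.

10; left

pivot = data[12] = 16; i = -1
j=0: data[0]=1 ≤ 16 → i=0, swap data[0],data[0] (no change) → [1, 9, 7, 13, 8, 12, 5, 2, 20, 11, 19, 3, 16]
j=1: data[1]=9 ≤ 16 → i=1, swap data[1],data[1] (no change) → [1, 9, 7, 13, 8, 12, 5, 2, 20, 11, 19, 3, 16]
j=2: data[2]=7 ≤ 16 → i=2, swap data[2],data[2] (no change) → [1, 9, 7, 13, 8, 12, 5, 2, 20, 11, 19, 3, 16]
j=3: data[3]=13 ≤ 16 → i=3, swap data[3],data[3] (no change) → [1, 9, 7, 13, 8, 12, 5, 2, 20, 11, 19, 3, 16]
j=4: data[4]=8 ≤ 16 → i=4, swap data[4],data[4] (no change) → [1, 9, 7, 13, 8, 12, 5, 2, 20, 11, 19, 3, 16]
j=5: data[5]=12 ≤ 16 → i=5, swap data[5],data[5] (no change) → [1, 9, 7, 13, 8, 12, 5, 2, 20, 11, 19, 3, 16]
j=6: data[6]=5 ≤ 16 → i=6, swap data[6],data[6] (no change) → [1, 9, 7, 13, 8, 12, 5, 2, 20, 11, 19, 3, 16]
j=7: data[7]=2 ≤ 16 → i=7, swap data[7],data[7] (no change) → [1, 9, 7, 13, 8, 12, 5, 2, 20, 11, 19, 3, 16]
j=8: data[8]=20 > 16 → no swap
j=9: data[9]=11 ≤ 16 → i=8, swap data[8],data[9] → [1, 9, 7, 13, 8, 12, 5, 2, 11, 20, 19, 3, 16]
j=10: data[10]=19 > 16 → no swap
j=11: data[11]=3 ≤ 16 → i=9, swap data[9],data[11] → [1, 9, 7, 13, 8, 12, 5, 2, 11, 3, 19, 20, 16]
final swap data[10],data[12] → [1, 9, 7, 13, 8, 12, 5, 2, 11, 3, 16, 20, 19]; return 10
p = 10; k-1 = 6 < 10 ⇒ left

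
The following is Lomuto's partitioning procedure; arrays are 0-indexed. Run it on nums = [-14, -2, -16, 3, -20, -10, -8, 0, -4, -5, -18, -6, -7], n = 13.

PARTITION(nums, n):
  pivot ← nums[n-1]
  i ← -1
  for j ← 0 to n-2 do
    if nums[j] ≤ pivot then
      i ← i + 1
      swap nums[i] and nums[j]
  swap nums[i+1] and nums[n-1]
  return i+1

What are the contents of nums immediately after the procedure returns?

pivot=-7, i=-1
j=0: -14≤-7, i=0, swap(0,0) ⇒ [-14, -2, -16, 3, -20, -10, -8, 0, -4, -5, -18, -6, -7]
j=1: -2>-7, skip
j=2: -16≤-7, i=1, swap(1,2) ⇒ [-14, -16, -2, 3, -20, -10, -8, 0, -4, -5, -18, -6, -7]
j=3: 3>-7, skip
j=4: -20≤-7, i=2, swap(2,4) ⇒ [-14, -16, -20, 3, -2, -10, -8, 0, -4, -5, -18, -6, -7]
j=5: -10≤-7, i=3, swap(3,5) ⇒ [-14, -16, -20, -10, -2, 3, -8, 0, -4, -5, -18, -6, -7]
j=6: -8≤-7, i=4, swap(4,6) ⇒ [-14, -16, -20, -10, -8, 3, -2, 0, -4, -5, -18, -6, -7]
j=7: 0>-7, skip
j=8: -4>-7, skip
j=9: -5>-7, skip
j=10: -18≤-7, i=5, swap(5,10) ⇒ [-14, -16, -20, -10, -8, -18, -2, 0, -4, -5, 3, -6, -7]
j=11: -6>-7, skip
swap(6,12) ⇒ [-14, -16, -20, -10, -8, -18, -7, 0, -4, -5, 3, -6, -2]; return 6

[-14, -16, -20, -10, -8, -18, -7, 0, -4, -5, 3, -6, -2]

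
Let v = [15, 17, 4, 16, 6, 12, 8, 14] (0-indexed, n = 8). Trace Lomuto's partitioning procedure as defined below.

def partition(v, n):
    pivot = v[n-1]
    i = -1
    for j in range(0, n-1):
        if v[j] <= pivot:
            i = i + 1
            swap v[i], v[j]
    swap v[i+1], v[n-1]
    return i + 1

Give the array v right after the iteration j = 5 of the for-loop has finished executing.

[4, 6, 12, 16, 17, 15, 8, 14]

pivot=14, i=-1
j=0: 15>14, skip
j=1: 17>14, skip
j=2: 4≤14, i=0, swap(0,2) ⇒ [4, 17, 15, 16, 6, 12, 8, 14]
j=3: 16>14, skip
j=4: 6≤14, i=1, swap(1,4) ⇒ [4, 6, 15, 16, 17, 12, 8, 14]
j=5: 12≤14, i=2, swap(2,5) ⇒ [4, 6, 12, 16, 17, 15, 8, 14]
(after j=5) v = [4, 6, 12, 16, 17, 15, 8, 14]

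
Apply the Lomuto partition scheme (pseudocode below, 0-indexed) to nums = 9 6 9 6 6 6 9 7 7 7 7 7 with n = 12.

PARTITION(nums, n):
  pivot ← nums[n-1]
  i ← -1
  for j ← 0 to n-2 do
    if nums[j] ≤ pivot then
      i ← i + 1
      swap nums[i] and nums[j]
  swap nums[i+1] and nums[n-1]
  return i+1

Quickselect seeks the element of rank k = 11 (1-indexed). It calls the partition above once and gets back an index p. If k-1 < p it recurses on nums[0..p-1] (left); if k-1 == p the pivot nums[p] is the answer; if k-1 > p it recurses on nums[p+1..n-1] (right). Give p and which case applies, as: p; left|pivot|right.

8; right

pivot = nums[11] = 7; i = -1
j=0: nums[0]=9 > 7 → no swap
j=1: nums[1]=6 ≤ 7 → i=0, swap nums[0],nums[1] → 6 9 9 6 6 6 9 7 7 7 7 7
j=2: nums[2]=9 > 7 → no swap
j=3: nums[3]=6 ≤ 7 → i=1, swap nums[1],nums[3] → 6 6 9 9 6 6 9 7 7 7 7 7
j=4: nums[4]=6 ≤ 7 → i=2, swap nums[2],nums[4] → 6 6 6 9 9 6 9 7 7 7 7 7
j=5: nums[5]=6 ≤ 7 → i=3, swap nums[3],nums[5] → 6 6 6 6 9 9 9 7 7 7 7 7
j=6: nums[6]=9 > 7 → no swap
j=7: nums[7]=7 ≤ 7 → i=4, swap nums[4],nums[7] → 6 6 6 6 7 9 9 9 7 7 7 7
j=8: nums[8]=7 ≤ 7 → i=5, swap nums[5],nums[8] → 6 6 6 6 7 7 9 9 9 7 7 7
j=9: nums[9]=7 ≤ 7 → i=6, swap nums[6],nums[9] → 6 6 6 6 7 7 7 9 9 9 7 7
j=10: nums[10]=7 ≤ 7 → i=7, swap nums[7],nums[10] → 6 6 6 6 7 7 7 7 9 9 9 7
final swap nums[8],nums[11] → 6 6 6 6 7 7 7 7 7 9 9 9; return 8
p = 8; k-1 = 10 > 8 ⇒ right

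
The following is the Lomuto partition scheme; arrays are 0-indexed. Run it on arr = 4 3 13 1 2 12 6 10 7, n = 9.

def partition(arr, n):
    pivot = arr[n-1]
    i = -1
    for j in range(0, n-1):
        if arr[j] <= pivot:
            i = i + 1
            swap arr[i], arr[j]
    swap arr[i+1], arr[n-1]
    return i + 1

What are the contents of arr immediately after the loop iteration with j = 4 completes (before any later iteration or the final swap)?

4 3 1 2 13 12 6 10 7

pivot=7, i=-1
j=0: 4≤7, i=0, swap(0,0) ⇒ 4 3 13 1 2 12 6 10 7
j=1: 3≤7, i=1, swap(1,1) ⇒ 4 3 13 1 2 12 6 10 7
j=2: 13>7, skip
j=3: 1≤7, i=2, swap(2,3) ⇒ 4 3 1 13 2 12 6 10 7
j=4: 2≤7, i=3, swap(3,4) ⇒ 4 3 1 2 13 12 6 10 7
(after j=4) arr = 4 3 1 2 13 12 6 10 7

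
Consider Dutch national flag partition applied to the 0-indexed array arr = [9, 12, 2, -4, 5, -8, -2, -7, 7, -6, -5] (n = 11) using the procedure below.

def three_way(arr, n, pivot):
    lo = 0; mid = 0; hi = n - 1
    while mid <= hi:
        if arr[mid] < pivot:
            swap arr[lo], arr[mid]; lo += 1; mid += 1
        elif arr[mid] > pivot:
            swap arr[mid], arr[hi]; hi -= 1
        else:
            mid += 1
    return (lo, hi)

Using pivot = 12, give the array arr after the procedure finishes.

[9, 2, -4, 5, -8, -2, -7, 7, -6, -5, 12]

pivot = 12; lo=0, mid=0, hi=10
arr[mid]=9<12: swap arr[0],arr[0]; lo=1,mid=1 → [9, 12, 2, -4, 5, -8, -2, -7, 7, -6, -5]
arr[mid]=12=12: mid=2
arr[mid]=2<12: swap arr[1],arr[2]; lo=2,mid=3 → [9, 2, 12, -4, 5, -8, -2, -7, 7, -6, -5]
arr[mid]=-4<12: swap arr[2],arr[3]; lo=3,mid=4 → [9, 2, -4, 12, 5, -8, -2, -7, 7, -6, -5]
arr[mid]=5<12: swap arr[3],arr[4]; lo=4,mid=5 → [9, 2, -4, 5, 12, -8, -2, -7, 7, -6, -5]
arr[mid]=-8<12: swap arr[4],arr[5]; lo=5,mid=6 → [9, 2, -4, 5, -8, 12, -2, -7, 7, -6, -5]
arr[mid]=-2<12: swap arr[5],arr[6]; lo=6,mid=7 → [9, 2, -4, 5, -8, -2, 12, -7, 7, -6, -5]
arr[mid]=-7<12: swap arr[6],arr[7]; lo=7,mid=8 → [9, 2, -4, 5, -8, -2, -7, 12, 7, -6, -5]
arr[mid]=7<12: swap arr[7],arr[8]; lo=8,mid=9 → [9, 2, -4, 5, -8, -2, -7, 7, 12, -6, -5]
arr[mid]=-6<12: swap arr[8],arr[9]; lo=9,mid=10 → [9, 2, -4, 5, -8, -2, -7, 7, -6, 12, -5]
arr[mid]=-5<12: swap arr[9],arr[10]; lo=10,mid=11 → [9, 2, -4, 5, -8, -2, -7, 7, -6, -5, 12]
end: lo=10, hi=10; arr = [9, 2, -4, 5, -8, -2, -7, 7, -6, -5, 12]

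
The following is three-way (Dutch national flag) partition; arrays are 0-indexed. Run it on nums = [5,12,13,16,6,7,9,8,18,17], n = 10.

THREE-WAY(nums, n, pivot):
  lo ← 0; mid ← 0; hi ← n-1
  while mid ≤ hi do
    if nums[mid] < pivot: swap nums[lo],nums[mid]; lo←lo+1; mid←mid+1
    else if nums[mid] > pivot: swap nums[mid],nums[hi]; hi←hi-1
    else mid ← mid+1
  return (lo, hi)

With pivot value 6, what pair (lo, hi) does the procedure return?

pivot = 6; lo=0, mid=0, hi=9
nums[mid]=5<6: swap nums[0],nums[0]; lo=1,mid=1 → [5,12,13,16,6,7,9,8,18,17]
nums[mid]=12>6: swap nums[1],nums[9]; hi=8 → [5,17,13,16,6,7,9,8,18,12]
nums[mid]=17>6: swap nums[1],nums[8]; hi=7 → [5,18,13,16,6,7,9,8,17,12]
nums[mid]=18>6: swap nums[1],nums[7]; hi=6 → [5,8,13,16,6,7,9,18,17,12]
nums[mid]=8>6: swap nums[1],nums[6]; hi=5 → [5,9,13,16,6,7,8,18,17,12]
nums[mid]=9>6: swap nums[1],nums[5]; hi=4 → [5,7,13,16,6,9,8,18,17,12]
nums[mid]=7>6: swap nums[1],nums[4]; hi=3 → [5,6,13,16,7,9,8,18,17,12]
nums[mid]=6=6: mid=2
nums[mid]=13>6: swap nums[2],nums[3]; hi=2 → [5,6,16,13,7,9,8,18,17,12]
nums[mid]=16>6: swap nums[2],nums[2]; hi=1 → [5,6,16,13,7,9,8,18,17,12]
end: lo=1, hi=1; nums = [5,6,16,13,7,9,8,18,17,12]

(1, 1)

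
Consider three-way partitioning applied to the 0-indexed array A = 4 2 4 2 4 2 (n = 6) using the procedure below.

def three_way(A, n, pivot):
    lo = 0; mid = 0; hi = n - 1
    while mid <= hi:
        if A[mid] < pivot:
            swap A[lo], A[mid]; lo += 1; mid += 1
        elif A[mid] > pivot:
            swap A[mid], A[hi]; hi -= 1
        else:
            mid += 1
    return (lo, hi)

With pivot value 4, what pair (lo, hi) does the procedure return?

pivot = 4; lo=0, mid=0, hi=5
A[mid]=4=4: mid=1
A[mid]=2<4: swap A[0],A[1]; lo=1,mid=2 → 2 4 4 2 4 2
A[mid]=4=4: mid=3
A[mid]=2<4: swap A[1],A[3]; lo=2,mid=4 → 2 2 4 4 4 2
A[mid]=4=4: mid=5
A[mid]=2<4: swap A[2],A[5]; lo=3,mid=6 → 2 2 2 4 4 4
end: lo=3, hi=5; A = 2 2 2 4 4 4

(3, 5)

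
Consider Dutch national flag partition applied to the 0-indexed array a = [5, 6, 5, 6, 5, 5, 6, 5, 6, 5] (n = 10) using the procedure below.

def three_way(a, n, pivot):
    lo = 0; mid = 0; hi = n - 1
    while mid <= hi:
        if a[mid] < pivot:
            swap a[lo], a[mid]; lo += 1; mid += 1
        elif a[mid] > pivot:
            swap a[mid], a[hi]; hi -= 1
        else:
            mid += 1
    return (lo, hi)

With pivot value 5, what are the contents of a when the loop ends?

pivot = 5; lo=0, mid=0, hi=9
a[mid]=5=5: mid=1
a[mid]=6>5: swap a[1],a[9]; hi=8 → [5, 5, 5, 6, 5, 5, 6, 5, 6, 6]
a[mid]=5=5: mid=2
a[mid]=5=5: mid=3
a[mid]=6>5: swap a[3],a[8]; hi=7 → [5, 5, 5, 6, 5, 5, 6, 5, 6, 6]
a[mid]=6>5: swap a[3],a[7]; hi=6 → [5, 5, 5, 5, 5, 5, 6, 6, 6, 6]
a[mid]=5=5: mid=4
a[mid]=5=5: mid=5
a[mid]=5=5: mid=6
a[mid]=6>5: swap a[6],a[6]; hi=5 → [5, 5, 5, 5, 5, 5, 6, 6, 6, 6]
end: lo=0, hi=5; a = [5, 5, 5, 5, 5, 5, 6, 6, 6, 6]

[5, 5, 5, 5, 5, 5, 6, 6, 6, 6]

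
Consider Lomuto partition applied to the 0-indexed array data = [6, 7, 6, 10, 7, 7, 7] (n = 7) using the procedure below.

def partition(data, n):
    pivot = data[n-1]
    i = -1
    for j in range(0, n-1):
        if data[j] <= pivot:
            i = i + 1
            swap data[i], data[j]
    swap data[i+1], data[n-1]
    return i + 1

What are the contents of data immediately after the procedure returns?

pivot = data[6] = 7; i = -1
j=0: data[0]=6 ≤ 7 → i=0, swap data[0],data[0] (no change) → [6, 7, 6, 10, 7, 7, 7]
j=1: data[1]=7 ≤ 7 → i=1, swap data[1],data[1] (no change) → [6, 7, 6, 10, 7, 7, 7]
j=2: data[2]=6 ≤ 7 → i=2, swap data[2],data[2] (no change) → [6, 7, 6, 10, 7, 7, 7]
j=3: data[3]=10 > 7 → no swap
j=4: data[4]=7 ≤ 7 → i=3, swap data[3],data[4] → [6, 7, 6, 7, 10, 7, 7]
j=5: data[5]=7 ≤ 7 → i=4, swap data[4],data[5] → [6, 7, 6, 7, 7, 10, 7]
final swap data[5],data[6] → [6, 7, 6, 7, 7, 7, 10]; return 5

[6, 7, 6, 7, 7, 7, 10]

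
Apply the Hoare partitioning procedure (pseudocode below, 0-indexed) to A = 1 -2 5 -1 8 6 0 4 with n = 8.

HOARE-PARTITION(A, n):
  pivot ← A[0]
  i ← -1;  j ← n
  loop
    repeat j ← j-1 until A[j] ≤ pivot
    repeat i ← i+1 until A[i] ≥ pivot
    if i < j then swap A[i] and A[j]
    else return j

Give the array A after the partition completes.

0 -2 -1 5 8 6 1 4

pivot = A[0] = 1; i = -1, j = 8
j→6 (A[6]=0≤1), i→0 (A[0]=1≥1); i<j, swap → 0 -2 5 -1 8 6 1 4
j→3 (A[3]=-1≤1), i→2 (A[2]=5≥1); i<j, swap → 0 -2 -1 5 8 6 1 4
j→2, i→3; i≥j, return j=2. A = 0 -2 -1 5 8 6 1 4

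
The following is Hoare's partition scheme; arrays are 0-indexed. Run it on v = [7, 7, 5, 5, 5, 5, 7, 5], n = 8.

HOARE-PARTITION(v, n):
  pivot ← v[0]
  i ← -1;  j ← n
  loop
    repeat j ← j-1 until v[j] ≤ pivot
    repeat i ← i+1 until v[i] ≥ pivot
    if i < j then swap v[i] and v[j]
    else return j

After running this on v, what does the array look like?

pivot=7
j stops at 7 (5), i stops at 0 (7); swap ⇒ [5, 7, 5, 5, 5, 5, 7, 7]
j stops at 6 (7), i stops at 1 (7); swap ⇒ [5, 7, 5, 5, 5, 5, 7, 7]
j stops at 5, i stops at 6; i≥j ⇒ return 5. v=[5, 7, 5, 5, 5, 5, 7, 7]

[5, 7, 5, 5, 5, 5, 7, 7]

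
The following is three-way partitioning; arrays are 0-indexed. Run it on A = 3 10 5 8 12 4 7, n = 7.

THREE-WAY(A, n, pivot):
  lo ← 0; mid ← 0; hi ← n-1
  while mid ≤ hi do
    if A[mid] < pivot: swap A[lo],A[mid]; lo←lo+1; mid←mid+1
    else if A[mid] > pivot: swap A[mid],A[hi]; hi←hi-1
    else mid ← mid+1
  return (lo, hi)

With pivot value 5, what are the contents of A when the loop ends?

pivot = 5; lo=0, mid=0, hi=6
A[mid]=3<5: swap A[0],A[0]; lo=1,mid=1 → 3 10 5 8 12 4 7
A[mid]=10>5: swap A[1],A[6]; hi=5 → 3 7 5 8 12 4 10
A[mid]=7>5: swap A[1],A[5]; hi=4 → 3 4 5 8 12 7 10
A[mid]=4<5: swap A[1],A[1]; lo=2,mid=2 → 3 4 5 8 12 7 10
A[mid]=5=5: mid=3
A[mid]=8>5: swap A[3],A[4]; hi=3 → 3 4 5 12 8 7 10
A[mid]=12>5: swap A[3],A[3]; hi=2 → 3 4 5 12 8 7 10
end: lo=2, hi=2; A = 3 4 5 12 8 7 10

3 4 5 12 8 7 10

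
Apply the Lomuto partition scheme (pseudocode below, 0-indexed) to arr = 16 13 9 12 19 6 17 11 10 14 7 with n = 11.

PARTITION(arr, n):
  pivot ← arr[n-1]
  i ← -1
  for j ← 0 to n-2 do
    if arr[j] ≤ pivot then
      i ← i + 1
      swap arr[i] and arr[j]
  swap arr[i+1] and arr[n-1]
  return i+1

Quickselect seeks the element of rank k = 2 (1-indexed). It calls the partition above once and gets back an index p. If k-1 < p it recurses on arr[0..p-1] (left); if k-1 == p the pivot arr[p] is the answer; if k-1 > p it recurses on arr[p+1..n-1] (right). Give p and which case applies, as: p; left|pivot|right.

1; pivot

pivot = arr[10] = 7; i = -1
j=0: arr[0]=16 > 7 → no swap
j=1: arr[1]=13 > 7 → no swap
j=2: arr[2]=9 > 7 → no swap
j=3: arr[3]=12 > 7 → no swap
j=4: arr[4]=19 > 7 → no swap
j=5: arr[5]=6 ≤ 7 → i=0, swap arr[0],arr[5] → 6 13 9 12 19 16 17 11 10 14 7
j=6: arr[6]=17 > 7 → no swap
j=7: arr[7]=11 > 7 → no swap
j=8: arr[8]=10 > 7 → no swap
j=9: arr[9]=14 > 7 → no swap
final swap arr[1],arr[10] → 6 7 9 12 19 16 17 11 10 14 13; return 1
p = 1; k-1 = 1 == 1 ⇒ pivot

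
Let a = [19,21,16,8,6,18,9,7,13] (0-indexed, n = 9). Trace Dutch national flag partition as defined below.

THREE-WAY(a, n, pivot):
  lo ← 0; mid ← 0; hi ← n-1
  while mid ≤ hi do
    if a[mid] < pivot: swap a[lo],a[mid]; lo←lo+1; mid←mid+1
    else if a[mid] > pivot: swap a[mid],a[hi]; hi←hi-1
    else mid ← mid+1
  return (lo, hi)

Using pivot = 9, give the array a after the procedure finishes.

[7,6,8,9,18,16,21,13,19]

pivot = 9; lo=0, mid=0, hi=8
a[mid]=19>9: swap a[0],a[8]; hi=7 → [13,21,16,8,6,18,9,7,19]
a[mid]=13>9: swap a[0],a[7]; hi=6 → [7,21,16,8,6,18,9,13,19]
a[mid]=7<9: swap a[0],a[0]; lo=1,mid=1 → [7,21,16,8,6,18,9,13,19]
a[mid]=21>9: swap a[1],a[6]; hi=5 → [7,9,16,8,6,18,21,13,19]
a[mid]=9=9: mid=2
a[mid]=16>9: swap a[2],a[5]; hi=4 → [7,9,18,8,6,16,21,13,19]
a[mid]=18>9: swap a[2],a[4]; hi=3 → [7,9,6,8,18,16,21,13,19]
a[mid]=6<9: swap a[1],a[2]; lo=2,mid=3 → [7,6,9,8,18,16,21,13,19]
a[mid]=8<9: swap a[2],a[3]; lo=3,mid=4 → [7,6,8,9,18,16,21,13,19]
end: lo=3, hi=3; a = [7,6,8,9,18,16,21,13,19]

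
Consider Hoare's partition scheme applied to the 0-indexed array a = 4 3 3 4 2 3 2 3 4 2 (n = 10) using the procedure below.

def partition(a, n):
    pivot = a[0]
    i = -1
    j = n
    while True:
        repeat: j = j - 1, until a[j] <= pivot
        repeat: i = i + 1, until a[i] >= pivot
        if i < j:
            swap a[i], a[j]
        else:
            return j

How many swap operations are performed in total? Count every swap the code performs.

2

pivot = a[0] = 4; i = -1, j = 10
j→9 (a[9]=2≤4), i→0 (a[0]=4≥4); i<j, swap → 2 3 3 4 2 3 2 3 4 4
j→8 (a[8]=4≤4), i→3 (a[3]=4≥4); i<j, swap → 2 3 3 4 2 3 2 3 4 4
j→7, i→8; i≥j, return j=7. a = 2 3 3 4 2 3 2 3 4 4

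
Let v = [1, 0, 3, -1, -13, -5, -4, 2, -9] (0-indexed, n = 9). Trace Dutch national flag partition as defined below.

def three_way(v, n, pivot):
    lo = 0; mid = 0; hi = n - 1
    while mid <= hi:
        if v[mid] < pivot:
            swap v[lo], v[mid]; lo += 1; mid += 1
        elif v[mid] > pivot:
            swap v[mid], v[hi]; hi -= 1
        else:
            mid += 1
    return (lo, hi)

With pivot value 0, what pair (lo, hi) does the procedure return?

pivot = 0; lo=0, mid=0, hi=8
v[mid]=1>0: swap v[0],v[8]; hi=7 → [-9, 0, 3, -1, -13, -5, -4, 2, 1]
v[mid]=-9<0: swap v[0],v[0]; lo=1,mid=1 → [-9, 0, 3, -1, -13, -5, -4, 2, 1]
v[mid]=0=0: mid=2
v[mid]=3>0: swap v[2],v[7]; hi=6 → [-9, 0, 2, -1, -13, -5, -4, 3, 1]
v[mid]=2>0: swap v[2],v[6]; hi=5 → [-9, 0, -4, -1, -13, -5, 2, 3, 1]
v[mid]=-4<0: swap v[1],v[2]; lo=2,mid=3 → [-9, -4, 0, -1, -13, -5, 2, 3, 1]
v[mid]=-1<0: swap v[2],v[3]; lo=3,mid=4 → [-9, -4, -1, 0, -13, -5, 2, 3, 1]
v[mid]=-13<0: swap v[3],v[4]; lo=4,mid=5 → [-9, -4, -1, -13, 0, -5, 2, 3, 1]
v[mid]=-5<0: swap v[4],v[5]; lo=5,mid=6 → [-9, -4, -1, -13, -5, 0, 2, 3, 1]
end: lo=5, hi=5; v = [-9, -4, -1, -13, -5, 0, 2, 3, 1]

(5, 5)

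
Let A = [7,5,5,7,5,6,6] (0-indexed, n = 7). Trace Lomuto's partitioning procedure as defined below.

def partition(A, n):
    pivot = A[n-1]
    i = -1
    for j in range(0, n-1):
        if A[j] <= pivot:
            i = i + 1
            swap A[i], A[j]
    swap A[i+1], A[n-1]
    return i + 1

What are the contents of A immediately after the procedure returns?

pivot = A[6] = 6; i = -1
j=0: A[0]=7 > 6 → no swap
j=1: A[1]=5 ≤ 6 → i=0, swap A[0],A[1] → [5,7,5,7,5,6,6]
j=2: A[2]=5 ≤ 6 → i=1, swap A[1],A[2] → [5,5,7,7,5,6,6]
j=3: A[3]=7 > 6 → no swap
j=4: A[4]=5 ≤ 6 → i=2, swap A[2],A[4] → [5,5,5,7,7,6,6]
j=5: A[5]=6 ≤ 6 → i=3, swap A[3],A[5] → [5,5,5,6,7,7,6]
final swap A[4],A[6] → [5,5,5,6,6,7,7]; return 4

[5,5,5,6,6,7,7]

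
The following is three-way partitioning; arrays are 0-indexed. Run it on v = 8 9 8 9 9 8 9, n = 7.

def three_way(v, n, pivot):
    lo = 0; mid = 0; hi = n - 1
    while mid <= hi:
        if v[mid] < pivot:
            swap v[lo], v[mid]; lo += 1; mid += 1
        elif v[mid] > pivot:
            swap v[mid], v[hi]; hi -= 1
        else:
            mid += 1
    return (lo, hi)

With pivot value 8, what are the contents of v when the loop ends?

8 8 8 9 9 9 9

lo=0 mid=0 hi=6
8=8: mid=1
9>8: swap(1,6), hi=5 ⇒ 8 9 8 9 9 8 9
9>8: swap(1,5), hi=4 ⇒ 8 8 8 9 9 9 9
8=8: mid=2
8=8: mid=3
9>8: swap(3,4), hi=3 ⇒ 8 8 8 9 9 9 9
9>8: swap(3,3), hi=2 ⇒ 8 8 8 9 9 9 9
done. lo=0 hi=2; v=8 8 8 9 9 9 9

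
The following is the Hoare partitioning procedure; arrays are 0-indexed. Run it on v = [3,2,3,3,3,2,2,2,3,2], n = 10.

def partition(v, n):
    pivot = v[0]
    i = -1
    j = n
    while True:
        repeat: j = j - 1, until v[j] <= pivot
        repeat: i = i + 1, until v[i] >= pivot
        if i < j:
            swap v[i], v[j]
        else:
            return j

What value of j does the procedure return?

5

pivot = v[0] = 3; i = -1, j = 10
j→9 (v[9]=2≤3), i→0 (v[0]=3≥3); i<j, swap → [2,2,3,3,3,2,2,2,3,3]
j→8 (v[8]=3≤3), i→2 (v[2]=3≥3); i<j, swap → [2,2,3,3,3,2,2,2,3,3]
j→7 (v[7]=2≤3), i→3 (v[3]=3≥3); i<j, swap → [2,2,3,2,3,2,2,3,3,3]
j→6 (v[6]=2≤3), i→4 (v[4]=3≥3); i<j, swap → [2,2,3,2,2,2,3,3,3,3]
j→5, i→6; i≥j, return j=5. v = [2,2,3,2,2,2,3,3,3,3]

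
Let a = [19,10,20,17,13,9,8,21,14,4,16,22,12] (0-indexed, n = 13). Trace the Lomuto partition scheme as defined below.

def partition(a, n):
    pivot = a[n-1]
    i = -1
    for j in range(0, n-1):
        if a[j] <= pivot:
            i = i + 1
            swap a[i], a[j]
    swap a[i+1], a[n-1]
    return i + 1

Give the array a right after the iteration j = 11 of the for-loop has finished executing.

pivot=12, i=-1
j=0: 19>12, skip
j=1: 10≤12, i=0, swap(0,1) ⇒ [10,19,20,17,13,9,8,21,14,4,16,22,12]
j=2: 20>12, skip
j=3: 17>12, skip
j=4: 13>12, skip
j=5: 9≤12, i=1, swap(1,5) ⇒ [10,9,20,17,13,19,8,21,14,4,16,22,12]
j=6: 8≤12, i=2, swap(2,6) ⇒ [10,9,8,17,13,19,20,21,14,4,16,22,12]
j=7: 21>12, skip
j=8: 14>12, skip
j=9: 4≤12, i=3, swap(3,9) ⇒ [10,9,8,4,13,19,20,21,14,17,16,22,12]
j=10: 16>12, skip
j=11: 22>12, skip
(after j=11) a = [10,9,8,4,13,19,20,21,14,17,16,22,12]

[10,9,8,4,13,19,20,21,14,17,16,22,12]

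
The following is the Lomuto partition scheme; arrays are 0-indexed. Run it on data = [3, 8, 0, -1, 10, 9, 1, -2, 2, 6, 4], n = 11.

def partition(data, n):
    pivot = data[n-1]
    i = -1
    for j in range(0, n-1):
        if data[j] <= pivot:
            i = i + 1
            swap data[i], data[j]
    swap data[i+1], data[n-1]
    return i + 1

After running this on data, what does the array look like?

pivot = data[10] = 4; i = -1
j=0: data[0]=3 ≤ 4 → i=0, swap data[0],data[0] (no change) → [3, 8, 0, -1, 10, 9, 1, -2, 2, 6, 4]
j=1: data[1]=8 > 4 → no swap
j=2: data[2]=0 ≤ 4 → i=1, swap data[1],data[2] → [3, 0, 8, -1, 10, 9, 1, -2, 2, 6, 4]
j=3: data[3]=-1 ≤ 4 → i=2, swap data[2],data[3] → [3, 0, -1, 8, 10, 9, 1, -2, 2, 6, 4]
j=4: data[4]=10 > 4 → no swap
j=5: data[5]=9 > 4 → no swap
j=6: data[6]=1 ≤ 4 → i=3, swap data[3],data[6] → [3, 0, -1, 1, 10, 9, 8, -2, 2, 6, 4]
j=7: data[7]=-2 ≤ 4 → i=4, swap data[4],data[7] → [3, 0, -1, 1, -2, 9, 8, 10, 2, 6, 4]
j=8: data[8]=2 ≤ 4 → i=5, swap data[5],data[8] → [3, 0, -1, 1, -2, 2, 8, 10, 9, 6, 4]
j=9: data[9]=6 > 4 → no swap
final swap data[6],data[10] → [3, 0, -1, 1, -2, 2, 4, 10, 9, 6, 8]; return 6

[3, 0, -1, 1, -2, 2, 4, 10, 9, 6, 8]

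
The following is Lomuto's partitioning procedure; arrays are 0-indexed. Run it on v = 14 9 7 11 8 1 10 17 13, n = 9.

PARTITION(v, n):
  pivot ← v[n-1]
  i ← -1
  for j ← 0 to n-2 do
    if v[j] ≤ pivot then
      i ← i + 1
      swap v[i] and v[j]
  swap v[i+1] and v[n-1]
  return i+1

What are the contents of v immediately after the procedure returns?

9 7 11 8 1 10 13 17 14

pivot = v[8] = 13; i = -1
j=0: v[0]=14 > 13 → no swap
j=1: v[1]=9 ≤ 13 → i=0, swap v[0],v[1] → 9 14 7 11 8 1 10 17 13
j=2: v[2]=7 ≤ 13 → i=1, swap v[1],v[2] → 9 7 14 11 8 1 10 17 13
j=3: v[3]=11 ≤ 13 → i=2, swap v[2],v[3] → 9 7 11 14 8 1 10 17 13
j=4: v[4]=8 ≤ 13 → i=3, swap v[3],v[4] → 9 7 11 8 14 1 10 17 13
j=5: v[5]=1 ≤ 13 → i=4, swap v[4],v[5] → 9 7 11 8 1 14 10 17 13
j=6: v[6]=10 ≤ 13 → i=5, swap v[5],v[6] → 9 7 11 8 1 10 14 17 13
j=7: v[7]=17 > 13 → no swap
final swap v[6],v[8] → 9 7 11 8 1 10 13 17 14; return 6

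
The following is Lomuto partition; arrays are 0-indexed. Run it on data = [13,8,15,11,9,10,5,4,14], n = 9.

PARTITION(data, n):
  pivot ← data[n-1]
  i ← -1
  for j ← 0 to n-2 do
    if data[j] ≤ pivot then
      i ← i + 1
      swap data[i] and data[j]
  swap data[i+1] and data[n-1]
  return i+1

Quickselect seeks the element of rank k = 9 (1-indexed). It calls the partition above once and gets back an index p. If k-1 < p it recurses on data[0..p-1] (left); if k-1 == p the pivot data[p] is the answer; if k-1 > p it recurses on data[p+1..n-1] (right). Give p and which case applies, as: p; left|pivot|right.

7; right

pivot=14, i=-1
j=0: 13≤14, i=0, swap(0,0) ⇒ [13,8,15,11,9,10,5,4,14]
j=1: 8≤14, i=1, swap(1,1) ⇒ [13,8,15,11,9,10,5,4,14]
j=2: 15>14, skip
j=3: 11≤14, i=2, swap(2,3) ⇒ [13,8,11,15,9,10,5,4,14]
j=4: 9≤14, i=3, swap(3,4) ⇒ [13,8,11,9,15,10,5,4,14]
j=5: 10≤14, i=4, swap(4,5) ⇒ [13,8,11,9,10,15,5,4,14]
j=6: 5≤14, i=5, swap(5,6) ⇒ [13,8,11,9,10,5,15,4,14]
j=7: 4≤14, i=6, swap(6,7) ⇒ [13,8,11,9,10,5,4,15,14]
swap(7,8) ⇒ [13,8,11,9,10,5,4,14,15]; return 7
p = 7; k-1 = 8 > 7 ⇒ right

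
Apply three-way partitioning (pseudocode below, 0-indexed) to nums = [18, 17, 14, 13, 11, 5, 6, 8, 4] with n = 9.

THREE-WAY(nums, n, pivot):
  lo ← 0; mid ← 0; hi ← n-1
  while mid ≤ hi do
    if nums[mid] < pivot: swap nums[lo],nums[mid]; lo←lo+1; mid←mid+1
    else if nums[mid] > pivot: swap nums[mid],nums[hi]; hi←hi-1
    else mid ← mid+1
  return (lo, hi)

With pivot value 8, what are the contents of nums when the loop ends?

[4, 6, 5, 8, 11, 13, 14, 17, 18]

pivot = 8; lo=0, mid=0, hi=8
nums[mid]=18>8: swap nums[0],nums[8]; hi=7 → [4, 17, 14, 13, 11, 5, 6, 8, 18]
nums[mid]=4<8: swap nums[0],nums[0]; lo=1,mid=1 → [4, 17, 14, 13, 11, 5, 6, 8, 18]
nums[mid]=17>8: swap nums[1],nums[7]; hi=6 → [4, 8, 14, 13, 11, 5, 6, 17, 18]
nums[mid]=8=8: mid=2
nums[mid]=14>8: swap nums[2],nums[6]; hi=5 → [4, 8, 6, 13, 11, 5, 14, 17, 18]
nums[mid]=6<8: swap nums[1],nums[2]; lo=2,mid=3 → [4, 6, 8, 13, 11, 5, 14, 17, 18]
nums[mid]=13>8: swap nums[3],nums[5]; hi=4 → [4, 6, 8, 5, 11, 13, 14, 17, 18]
nums[mid]=5<8: swap nums[2],nums[3]; lo=3,mid=4 → [4, 6, 5, 8, 11, 13, 14, 17, 18]
nums[mid]=11>8: swap nums[4],nums[4]; hi=3 → [4, 6, 5, 8, 11, 13, 14, 17, 18]
end: lo=3, hi=3; nums = [4, 6, 5, 8, 11, 13, 14, 17, 18]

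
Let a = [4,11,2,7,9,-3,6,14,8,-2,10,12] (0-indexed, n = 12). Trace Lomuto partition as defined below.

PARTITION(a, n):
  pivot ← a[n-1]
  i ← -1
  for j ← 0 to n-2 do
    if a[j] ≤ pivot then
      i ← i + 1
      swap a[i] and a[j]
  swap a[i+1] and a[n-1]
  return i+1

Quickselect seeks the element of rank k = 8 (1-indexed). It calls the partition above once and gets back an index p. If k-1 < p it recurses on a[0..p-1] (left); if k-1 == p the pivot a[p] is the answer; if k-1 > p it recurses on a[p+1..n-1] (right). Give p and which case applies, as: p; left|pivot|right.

10; left

pivot = a[11] = 12; i = -1
j=0: a[0]=4 ≤ 12 → i=0, swap a[0],a[0] (no change) → [4,11,2,7,9,-3,6,14,8,-2,10,12]
j=1: a[1]=11 ≤ 12 → i=1, swap a[1],a[1] (no change) → [4,11,2,7,9,-3,6,14,8,-2,10,12]
j=2: a[2]=2 ≤ 12 → i=2, swap a[2],a[2] (no change) → [4,11,2,7,9,-3,6,14,8,-2,10,12]
j=3: a[3]=7 ≤ 12 → i=3, swap a[3],a[3] (no change) → [4,11,2,7,9,-3,6,14,8,-2,10,12]
j=4: a[4]=9 ≤ 12 → i=4, swap a[4],a[4] (no change) → [4,11,2,7,9,-3,6,14,8,-2,10,12]
j=5: a[5]=-3 ≤ 12 → i=5, swap a[5],a[5] (no change) → [4,11,2,7,9,-3,6,14,8,-2,10,12]
j=6: a[6]=6 ≤ 12 → i=6, swap a[6],a[6] (no change) → [4,11,2,7,9,-3,6,14,8,-2,10,12]
j=7: a[7]=14 > 12 → no swap
j=8: a[8]=8 ≤ 12 → i=7, swap a[7],a[8] → [4,11,2,7,9,-3,6,8,14,-2,10,12]
j=9: a[9]=-2 ≤ 12 → i=8, swap a[8],a[9] → [4,11,2,7,9,-3,6,8,-2,14,10,12]
j=10: a[10]=10 ≤ 12 → i=9, swap a[9],a[10] → [4,11,2,7,9,-3,6,8,-2,10,14,12]
final swap a[10],a[11] → [4,11,2,7,9,-3,6,8,-2,10,12,14]; return 10
p = 10; k-1 = 7 < 10 ⇒ left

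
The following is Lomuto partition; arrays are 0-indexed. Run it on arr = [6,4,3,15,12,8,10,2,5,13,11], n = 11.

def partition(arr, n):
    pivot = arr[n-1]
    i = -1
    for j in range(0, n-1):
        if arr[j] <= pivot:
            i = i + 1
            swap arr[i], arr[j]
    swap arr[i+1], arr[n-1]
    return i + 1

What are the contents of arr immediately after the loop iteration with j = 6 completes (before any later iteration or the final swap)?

[6,4,3,8,10,15,12,2,5,13,11]

pivot=11, i=-1
j=0: 6≤11, i=0, swap(0,0) ⇒ [6,4,3,15,12,8,10,2,5,13,11]
j=1: 4≤11, i=1, swap(1,1) ⇒ [6,4,3,15,12,8,10,2,5,13,11]
j=2: 3≤11, i=2, swap(2,2) ⇒ [6,4,3,15,12,8,10,2,5,13,11]
j=3: 15>11, skip
j=4: 12>11, skip
j=5: 8≤11, i=3, swap(3,5) ⇒ [6,4,3,8,12,15,10,2,5,13,11]
j=6: 10≤11, i=4, swap(4,6) ⇒ [6,4,3,8,10,15,12,2,5,13,11]
(after j=6) arr = [6,4,3,8,10,15,12,2,5,13,11]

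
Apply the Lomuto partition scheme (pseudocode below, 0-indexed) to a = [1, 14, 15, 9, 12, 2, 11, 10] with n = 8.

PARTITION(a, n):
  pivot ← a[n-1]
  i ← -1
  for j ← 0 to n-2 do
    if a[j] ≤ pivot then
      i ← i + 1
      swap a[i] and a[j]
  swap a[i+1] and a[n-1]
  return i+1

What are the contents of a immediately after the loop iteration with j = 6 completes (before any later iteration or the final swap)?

pivot = a[7] = 10; i = -1
j=0: a[0]=1 ≤ 10 → i=0, swap a[0],a[0] (no change) → [1, 14, 15, 9, 12, 2, 11, 10]
j=1: a[1]=14 > 10 → no swap
j=2: a[2]=15 > 10 → no swap
j=3: a[3]=9 ≤ 10 → i=1, swap a[1],a[3] → [1, 9, 15, 14, 12, 2, 11, 10]
j=4: a[4]=12 > 10 → no swap
j=5: a[5]=2 ≤ 10 → i=2, swap a[2],a[5] → [1, 9, 2, 14, 12, 15, 11, 10]
j=6: a[6]=11 > 10 → no swap
(after j=6) a = [1, 9, 2, 14, 12, 15, 11, 10]

[1, 9, 2, 14, 12, 15, 11, 10]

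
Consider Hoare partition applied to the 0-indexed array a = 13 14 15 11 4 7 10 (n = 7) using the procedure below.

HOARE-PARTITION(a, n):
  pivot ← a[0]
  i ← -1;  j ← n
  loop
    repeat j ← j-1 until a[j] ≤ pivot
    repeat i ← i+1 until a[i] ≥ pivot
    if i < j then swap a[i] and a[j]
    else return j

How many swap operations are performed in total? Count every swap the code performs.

pivot = a[0] = 13; i = -1, j = 7
j→6 (a[6]=10≤13), i→0 (a[0]=13≥13); i<j, swap → 10 14 15 11 4 7 13
j→5 (a[5]=7≤13), i→1 (a[1]=14≥13); i<j, swap → 10 7 15 11 4 14 13
j→4 (a[4]=4≤13), i→2 (a[2]=15≥13); i<j, swap → 10 7 4 11 15 14 13
j→3, i→4; i≥j, return j=3. a = 10 7 4 11 15 14 13

3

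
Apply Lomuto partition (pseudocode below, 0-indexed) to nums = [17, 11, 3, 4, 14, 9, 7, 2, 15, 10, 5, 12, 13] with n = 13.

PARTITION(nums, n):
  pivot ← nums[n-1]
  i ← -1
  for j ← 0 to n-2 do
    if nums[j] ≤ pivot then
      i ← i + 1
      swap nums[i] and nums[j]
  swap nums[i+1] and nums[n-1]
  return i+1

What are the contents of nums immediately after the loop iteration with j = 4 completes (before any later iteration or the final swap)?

pivot=13, i=-1
j=0: 17>13, skip
j=1: 11≤13, i=0, swap(0,1) ⇒ [11, 17, 3, 4, 14, 9, 7, 2, 15, 10, 5, 12, 13]
j=2: 3≤13, i=1, swap(1,2) ⇒ [11, 3, 17, 4, 14, 9, 7, 2, 15, 10, 5, 12, 13]
j=3: 4≤13, i=2, swap(2,3) ⇒ [11, 3, 4, 17, 14, 9, 7, 2, 15, 10, 5, 12, 13]
j=4: 14>13, skip
(after j=4) nums = [11, 3, 4, 17, 14, 9, 7, 2, 15, 10, 5, 12, 13]

[11, 3, 4, 17, 14, 9, 7, 2, 15, 10, 5, 12, 13]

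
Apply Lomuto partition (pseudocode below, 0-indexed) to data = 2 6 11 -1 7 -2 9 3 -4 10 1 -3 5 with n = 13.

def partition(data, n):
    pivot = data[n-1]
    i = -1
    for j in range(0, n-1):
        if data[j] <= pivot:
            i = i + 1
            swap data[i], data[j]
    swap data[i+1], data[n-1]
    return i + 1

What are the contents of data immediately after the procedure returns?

pivot=5, i=-1
j=0: 2≤5, i=0, swap(0,0) ⇒ 2 6 11 -1 7 -2 9 3 -4 10 1 -3 5
j=1: 6>5, skip
j=2: 11>5, skip
j=3: -1≤5, i=1, swap(1,3) ⇒ 2 -1 11 6 7 -2 9 3 -4 10 1 -3 5
j=4: 7>5, skip
j=5: -2≤5, i=2, swap(2,5) ⇒ 2 -1 -2 6 7 11 9 3 -4 10 1 -3 5
j=6: 9>5, skip
j=7: 3≤5, i=3, swap(3,7) ⇒ 2 -1 -2 3 7 11 9 6 -4 10 1 -3 5
j=8: -4≤5, i=4, swap(4,8) ⇒ 2 -1 -2 3 -4 11 9 6 7 10 1 -3 5
j=9: 10>5, skip
j=10: 1≤5, i=5, swap(5,10) ⇒ 2 -1 -2 3 -4 1 9 6 7 10 11 -3 5
j=11: -3≤5, i=6, swap(6,11) ⇒ 2 -1 -2 3 -4 1 -3 6 7 10 11 9 5
swap(7,12) ⇒ 2 -1 -2 3 -4 1 -3 5 7 10 11 9 6; return 7

2 -1 -2 3 -4 1 -3 5 7 10 11 9 6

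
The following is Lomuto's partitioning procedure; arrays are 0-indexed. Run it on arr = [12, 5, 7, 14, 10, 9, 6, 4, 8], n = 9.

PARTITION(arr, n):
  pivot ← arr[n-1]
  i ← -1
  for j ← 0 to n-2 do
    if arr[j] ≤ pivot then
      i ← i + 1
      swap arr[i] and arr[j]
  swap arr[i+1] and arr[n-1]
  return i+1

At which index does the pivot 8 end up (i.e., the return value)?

pivot=8, i=-1
j=0: 12>8, skip
j=1: 5≤8, i=0, swap(0,1) ⇒ [5, 12, 7, 14, 10, 9, 6, 4, 8]
j=2: 7≤8, i=1, swap(1,2) ⇒ [5, 7, 12, 14, 10, 9, 6, 4, 8]
j=3: 14>8, skip
j=4: 10>8, skip
j=5: 9>8, skip
j=6: 6≤8, i=2, swap(2,6) ⇒ [5, 7, 6, 14, 10, 9, 12, 4, 8]
j=7: 4≤8, i=3, swap(3,7) ⇒ [5, 7, 6, 4, 10, 9, 12, 14, 8]
swap(4,8) ⇒ [5, 7, 6, 4, 8, 9, 12, 14, 10]; return 4

4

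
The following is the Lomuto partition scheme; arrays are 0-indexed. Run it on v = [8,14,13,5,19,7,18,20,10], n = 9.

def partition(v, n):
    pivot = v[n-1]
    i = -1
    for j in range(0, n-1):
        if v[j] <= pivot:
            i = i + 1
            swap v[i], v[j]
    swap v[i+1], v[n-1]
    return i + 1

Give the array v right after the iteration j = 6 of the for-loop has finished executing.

[8,5,7,14,19,13,18,20,10]

pivot=10, i=-1
j=0: 8≤10, i=0, swap(0,0) ⇒ [8,14,13,5,19,7,18,20,10]
j=1: 14>10, skip
j=2: 13>10, skip
j=3: 5≤10, i=1, swap(1,3) ⇒ [8,5,13,14,19,7,18,20,10]
j=4: 19>10, skip
j=5: 7≤10, i=2, swap(2,5) ⇒ [8,5,7,14,19,13,18,20,10]
j=6: 18>10, skip
(after j=6) v = [8,5,7,14,19,13,18,20,10]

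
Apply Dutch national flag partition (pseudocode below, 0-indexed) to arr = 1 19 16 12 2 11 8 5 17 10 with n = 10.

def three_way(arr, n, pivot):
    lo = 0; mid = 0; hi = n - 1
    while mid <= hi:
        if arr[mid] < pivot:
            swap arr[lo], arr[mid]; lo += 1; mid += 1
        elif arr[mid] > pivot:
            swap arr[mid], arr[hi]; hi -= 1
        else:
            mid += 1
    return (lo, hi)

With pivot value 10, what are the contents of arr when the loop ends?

1 5 8 2 10 11 12 17 16 19

pivot = 10; lo=0, mid=0, hi=9
arr[mid]=1<10: swap arr[0],arr[0]; lo=1,mid=1 → 1 19 16 12 2 11 8 5 17 10
arr[mid]=19>10: swap arr[1],arr[9]; hi=8 → 1 10 16 12 2 11 8 5 17 19
arr[mid]=10=10: mid=2
arr[mid]=16>10: swap arr[2],arr[8]; hi=7 → 1 10 17 12 2 11 8 5 16 19
arr[mid]=17>10: swap arr[2],arr[7]; hi=6 → 1 10 5 12 2 11 8 17 16 19
arr[mid]=5<10: swap arr[1],arr[2]; lo=2,mid=3 → 1 5 10 12 2 11 8 17 16 19
arr[mid]=12>10: swap arr[3],arr[6]; hi=5 → 1 5 10 8 2 11 12 17 16 19
arr[mid]=8<10: swap arr[2],arr[3]; lo=3,mid=4 → 1 5 8 10 2 11 12 17 16 19
arr[mid]=2<10: swap arr[3],arr[4]; lo=4,mid=5 → 1 5 8 2 10 11 12 17 16 19
arr[mid]=11>10: swap arr[5],arr[5]; hi=4 → 1 5 8 2 10 11 12 17 16 19
end: lo=4, hi=4; arr = 1 5 8 2 10 11 12 17 16 19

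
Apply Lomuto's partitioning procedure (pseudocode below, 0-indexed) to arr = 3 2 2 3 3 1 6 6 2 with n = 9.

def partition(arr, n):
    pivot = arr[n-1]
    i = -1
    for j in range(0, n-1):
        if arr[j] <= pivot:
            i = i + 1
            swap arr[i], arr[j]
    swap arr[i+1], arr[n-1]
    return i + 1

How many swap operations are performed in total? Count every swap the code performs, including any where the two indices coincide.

pivot = arr[8] = 2; i = -1
j=0: arr[0]=3 > 2 → no swap
j=1: arr[1]=2 ≤ 2 → i=0, swap arr[0],arr[1] → 2 3 2 3 3 1 6 6 2
j=2: arr[2]=2 ≤ 2 → i=1, swap arr[1],arr[2] → 2 2 3 3 3 1 6 6 2
j=3: arr[3]=3 > 2 → no swap
j=4: arr[4]=3 > 2 → no swap
j=5: arr[5]=1 ≤ 2 → i=2, swap arr[2],arr[5] → 2 2 1 3 3 3 6 6 2
j=6: arr[6]=6 > 2 → no swap
j=7: arr[7]=6 > 2 → no swap
final swap arr[3],arr[8] → 2 2 1 2 3 3 6 6 3; return 3

4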